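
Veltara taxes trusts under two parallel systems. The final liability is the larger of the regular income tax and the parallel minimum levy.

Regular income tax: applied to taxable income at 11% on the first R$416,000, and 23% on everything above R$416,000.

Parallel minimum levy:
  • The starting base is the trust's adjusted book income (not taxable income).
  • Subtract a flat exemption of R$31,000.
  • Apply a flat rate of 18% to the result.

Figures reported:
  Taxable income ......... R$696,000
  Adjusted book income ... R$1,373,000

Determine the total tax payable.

R$241,560

Parallel minimum levy:
  Base (adjusted book income): R$1,373,000
  Less exemption R$31,000 → base R$1,342,000
  R$1,342,000 × 18% = R$241,560

Regular income tax:
  R$416,000 × 11% = R$45,760
  R$280,000 × 23% = R$64,400
  → R$110,160

R$241,560 > R$110,160, so the parallel minimum levy is the binding amount.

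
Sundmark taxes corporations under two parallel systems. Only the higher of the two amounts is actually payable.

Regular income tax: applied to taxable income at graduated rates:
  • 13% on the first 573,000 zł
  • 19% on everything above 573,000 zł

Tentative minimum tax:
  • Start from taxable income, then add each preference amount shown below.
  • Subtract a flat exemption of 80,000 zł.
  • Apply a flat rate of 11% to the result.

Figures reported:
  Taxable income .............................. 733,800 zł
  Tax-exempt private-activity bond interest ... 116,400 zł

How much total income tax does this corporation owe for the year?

105,042 zł

Regular income tax:
  573,000 zł × 13% = 74,490 zł
  160,800 zł × 19% = 30,552 zł
  → 105,042 zł

Tentative minimum tax:
  Adjusted income: 733,800 zł + 116,400 zł = 850,200 zł
  Less exemption 80,000 zł → base 770,200 zł
  770,200 zł × 11% = 84,722 zł

105,042 zł > 84,722 zł, so the regular income tax governs.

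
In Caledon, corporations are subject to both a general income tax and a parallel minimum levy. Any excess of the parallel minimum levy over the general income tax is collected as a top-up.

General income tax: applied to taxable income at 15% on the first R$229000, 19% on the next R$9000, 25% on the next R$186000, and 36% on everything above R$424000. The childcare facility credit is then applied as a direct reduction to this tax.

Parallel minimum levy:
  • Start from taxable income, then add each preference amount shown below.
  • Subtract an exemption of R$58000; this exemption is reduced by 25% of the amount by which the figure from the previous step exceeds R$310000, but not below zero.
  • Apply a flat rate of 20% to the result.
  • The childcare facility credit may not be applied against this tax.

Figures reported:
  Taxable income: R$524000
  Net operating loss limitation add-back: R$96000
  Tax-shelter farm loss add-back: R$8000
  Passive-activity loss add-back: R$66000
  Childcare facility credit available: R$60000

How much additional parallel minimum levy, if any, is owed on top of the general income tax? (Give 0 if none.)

Parallel minimum levy:
  Adjusted income: R$524000 + R$96000 + R$8000 + R$66000 = R$694000
  Exemption: 25% × (R$694000 − R$310000) = R$96000 ≥ R$58000, so the exemption is fully phased out
  Base: R$694000 − R$0 = R$694000
  R$694000 × 20% = R$138800

General income tax:
  R$229000 × 15% = R$34350
  R$9000 × 19% = R$1710
  R$186000 × 25% = R$46500
  R$100000 × 36% = R$36000
  → R$118560
  Less childcare facility credit R$60000 → R$58560

Excess of parallel minimum levy over general income tax: R$138800 − R$58560 = R$80240.

R$80240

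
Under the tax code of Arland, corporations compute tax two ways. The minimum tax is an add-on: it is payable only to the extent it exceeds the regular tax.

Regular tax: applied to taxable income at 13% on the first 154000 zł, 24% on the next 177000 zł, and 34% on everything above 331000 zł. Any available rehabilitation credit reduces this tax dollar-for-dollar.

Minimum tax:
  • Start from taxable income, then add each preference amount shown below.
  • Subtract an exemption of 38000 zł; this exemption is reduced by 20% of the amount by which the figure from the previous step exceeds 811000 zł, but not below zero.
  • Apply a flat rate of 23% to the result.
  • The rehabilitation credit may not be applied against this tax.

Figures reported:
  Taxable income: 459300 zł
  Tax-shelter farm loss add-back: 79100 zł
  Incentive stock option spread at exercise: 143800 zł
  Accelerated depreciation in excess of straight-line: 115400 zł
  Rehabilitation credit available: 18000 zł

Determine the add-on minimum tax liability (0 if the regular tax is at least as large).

86586 zł

Regular tax:
  154000 zł × 13% = 20020 zł
  177000 zł × 24% = 42480 zł
  128300 zł × 34% = 43622 zł
  → 106122 zł
  Less rehabilitation credit 18000 zł → 88122 zł

Minimum tax:
  Adjusted income: 459300 zł + 79100 zł + 143800 zł + 115400 zł = 797600 zł
  Exemption: 797600 zł ≤ 811000 zł, so full 38000 zł applies
  Base: 797600 zł − 38000 zł = 759600 zł
  759600 zł × 23% = 174708 zł

Excess of minimum tax over regular tax: 174708 zł − 88122 zł = 86586 zł.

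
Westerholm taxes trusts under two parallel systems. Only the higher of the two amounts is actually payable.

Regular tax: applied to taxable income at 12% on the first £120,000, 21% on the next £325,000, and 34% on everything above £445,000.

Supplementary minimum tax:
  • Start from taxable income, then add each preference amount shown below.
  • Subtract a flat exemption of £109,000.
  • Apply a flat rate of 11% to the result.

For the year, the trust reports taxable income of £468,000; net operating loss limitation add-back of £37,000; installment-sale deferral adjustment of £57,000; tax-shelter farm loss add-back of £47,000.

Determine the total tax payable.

£90,470

Regular tax:
  £120,000 × 12% = £14,400
  £325,000 × 21% = £68,250
  £23,000 × 34% = £7,820
  → £90,470

Supplementary minimum tax:
  Adjusted income: £468,000 + £37,000 + £57,000 + £47,000 = £609,000
  Less exemption £109,000 → base £500,000
  £500,000 × 11% = £55,000

£90,470 > £55,000, so the regular tax governs.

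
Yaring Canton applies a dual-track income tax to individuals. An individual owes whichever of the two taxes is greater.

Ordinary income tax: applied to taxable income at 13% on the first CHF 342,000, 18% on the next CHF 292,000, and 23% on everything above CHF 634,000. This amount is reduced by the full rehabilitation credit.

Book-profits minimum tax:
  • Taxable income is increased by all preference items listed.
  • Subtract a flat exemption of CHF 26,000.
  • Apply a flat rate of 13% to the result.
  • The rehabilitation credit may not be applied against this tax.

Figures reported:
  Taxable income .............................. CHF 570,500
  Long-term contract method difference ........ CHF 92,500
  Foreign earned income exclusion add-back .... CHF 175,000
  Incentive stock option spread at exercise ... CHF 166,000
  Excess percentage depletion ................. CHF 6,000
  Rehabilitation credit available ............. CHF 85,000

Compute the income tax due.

Book-profits minimum tax:
  Adjusted income: CHF 570,500 + CHF 92,500 + CHF 175,000 + CHF 166,000 + CHF 6,000 = CHF 1,010,000
  Less exemption CHF 26,000 → base CHF 984,000
  CHF 984,000 × 13% = CHF 127,920

Ordinary income tax:
  CHF 342,000 × 13% = CHF 44,460
  CHF 228,500 × 18% = CHF 41,130
  → CHF 85,590
  Less rehabilitation credit CHF 85,000 → CHF 590

CHF 127,920 > CHF 590, so the book-profits minimum tax is the binding amount.

CHF 127,920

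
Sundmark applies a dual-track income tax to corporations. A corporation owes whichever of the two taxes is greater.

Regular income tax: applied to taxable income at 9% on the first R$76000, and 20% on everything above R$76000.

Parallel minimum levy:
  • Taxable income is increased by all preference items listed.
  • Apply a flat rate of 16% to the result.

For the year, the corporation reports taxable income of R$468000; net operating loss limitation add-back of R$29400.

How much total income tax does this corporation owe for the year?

R$85240

Parallel minimum levy:
  Adjusted income: R$468000 + R$29400 = R$497400
  R$497400 × 16% = R$79584

Regular income tax:
  R$76000 × 9% = R$6840
  R$392000 × 20% = R$78400
  → R$85240

R$85240 > R$79584, so the regular income tax governs.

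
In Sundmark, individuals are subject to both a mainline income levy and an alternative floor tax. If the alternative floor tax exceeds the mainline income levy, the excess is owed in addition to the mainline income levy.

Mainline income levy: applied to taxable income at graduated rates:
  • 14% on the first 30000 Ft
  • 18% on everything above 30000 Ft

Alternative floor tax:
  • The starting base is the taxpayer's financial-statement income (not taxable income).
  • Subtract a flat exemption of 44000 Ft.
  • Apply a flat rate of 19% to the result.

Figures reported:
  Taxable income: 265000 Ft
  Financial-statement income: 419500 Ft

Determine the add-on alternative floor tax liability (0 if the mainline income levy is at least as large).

Mainline income levy:
  30000 Ft × 14% = 4200 Ft
  235000 Ft × 18% = 42300 Ft
  → 46500 Ft

Alternative floor tax:
  Base (financial-statement income): 419500 Ft
  Less exemption 44000 Ft → base 375500 Ft
  375500 Ft × 19% = 71345 Ft

Excess of alternative floor tax over mainline income levy: 71345 Ft − 46500 Ft = 24845 Ft.

24845 Ft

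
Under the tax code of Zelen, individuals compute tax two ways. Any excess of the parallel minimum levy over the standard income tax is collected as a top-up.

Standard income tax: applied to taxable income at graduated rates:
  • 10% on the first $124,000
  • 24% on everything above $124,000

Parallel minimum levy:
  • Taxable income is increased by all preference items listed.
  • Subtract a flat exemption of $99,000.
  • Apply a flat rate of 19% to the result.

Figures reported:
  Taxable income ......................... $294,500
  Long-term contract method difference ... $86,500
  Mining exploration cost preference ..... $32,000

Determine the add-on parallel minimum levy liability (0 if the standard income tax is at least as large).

Parallel minimum levy:
  Adjusted income: $294,500 + $86,500 + $32,000 = $413,000
  Less exemption $99,000 → base $314,000
  $314,000 × 19% = $59,660

Standard income tax:
  $124,000 × 10% = $12,400
  $170,500 × 24% = $40,920
  → $53,320

Excess of parallel minimum levy over standard income tax: $59,660 − $53,320 = $6,340.

$6,340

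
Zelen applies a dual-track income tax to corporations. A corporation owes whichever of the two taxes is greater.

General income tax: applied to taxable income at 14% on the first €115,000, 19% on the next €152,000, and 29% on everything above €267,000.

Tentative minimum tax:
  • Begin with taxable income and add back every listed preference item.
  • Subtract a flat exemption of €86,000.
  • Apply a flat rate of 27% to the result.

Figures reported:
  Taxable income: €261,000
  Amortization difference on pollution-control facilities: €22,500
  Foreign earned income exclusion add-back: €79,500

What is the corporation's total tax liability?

Tentative minimum tax:
  Adjusted income: €261,000 + €22,500 + €79,500 = €363,000
  Less exemption €86,000 → base €277,000
  €277,000 × 27% = €74,790

General income tax:
  €115,000 × 14% = €16,100
  €146,000 × 19% = €27,740
  → €43,840

€74,790 > €43,840, so the tentative minimum tax is the binding amount.

€74,790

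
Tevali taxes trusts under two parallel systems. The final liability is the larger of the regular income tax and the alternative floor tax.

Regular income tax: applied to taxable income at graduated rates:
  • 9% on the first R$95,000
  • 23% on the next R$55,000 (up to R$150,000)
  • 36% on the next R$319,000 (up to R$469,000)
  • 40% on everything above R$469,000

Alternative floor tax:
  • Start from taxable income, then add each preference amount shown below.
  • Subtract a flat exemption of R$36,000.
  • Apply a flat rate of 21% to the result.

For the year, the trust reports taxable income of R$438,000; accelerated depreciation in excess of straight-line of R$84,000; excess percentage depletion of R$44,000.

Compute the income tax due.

R$124,880

Alternative floor tax:
  Adjusted income: R$438,000 + R$84,000 + R$44,000 = R$566,000
  Less exemption R$36,000 → base R$530,000
  R$530,000 × 21% = R$111,300

Regular income tax:
  R$95,000 × 9% = R$8,550
  R$55,000 × 23% = R$12,650
  R$288,000 × 36% = R$103,680
  → R$124,880

R$124,880 > R$111,300, so the regular income tax governs.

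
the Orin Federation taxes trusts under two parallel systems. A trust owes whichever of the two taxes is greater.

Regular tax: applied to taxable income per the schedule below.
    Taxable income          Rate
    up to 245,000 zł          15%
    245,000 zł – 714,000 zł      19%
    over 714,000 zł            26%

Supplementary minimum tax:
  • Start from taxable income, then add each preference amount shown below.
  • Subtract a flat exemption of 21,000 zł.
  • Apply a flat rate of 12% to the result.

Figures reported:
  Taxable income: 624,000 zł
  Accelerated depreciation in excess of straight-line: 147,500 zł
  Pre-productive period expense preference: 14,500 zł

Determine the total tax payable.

Supplementary minimum tax:
  Adjusted income: 624,000 zł + 147,500 zł + 14,500 zł = 786,000 zł
  Less exemption 21,000 zł → base 765,000 zł
  765,000 zł × 12% = 91,800 zł

Regular tax:
  245,000 zł × 15% = 36,750 zł
  379,000 zł × 19% = 72,010 zł
  → 108,760 zł

108,760 zł > 91,800 zł, so the regular tax governs.

108,760 zł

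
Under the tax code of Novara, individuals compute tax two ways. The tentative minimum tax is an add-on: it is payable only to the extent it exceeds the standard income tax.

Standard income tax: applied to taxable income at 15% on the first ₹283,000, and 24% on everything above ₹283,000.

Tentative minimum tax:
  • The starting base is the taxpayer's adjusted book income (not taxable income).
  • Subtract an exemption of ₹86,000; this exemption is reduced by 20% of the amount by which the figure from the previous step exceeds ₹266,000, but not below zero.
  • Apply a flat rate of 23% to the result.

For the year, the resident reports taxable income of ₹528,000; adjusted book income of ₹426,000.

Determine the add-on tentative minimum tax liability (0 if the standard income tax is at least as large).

Standard income tax:
  ₹283,000 × 15% = ₹42,450
  ₹245,000 × 24% = ₹58,800
  → ₹101,250

Tentative minimum tax:
  Base (adjusted book income): ₹426,000
  Exemption: ₹86,000 − 20% × (₹426,000 − ₹266,000) = ₹86,000 − ₹32,000 = ₹54,000
  Base: ₹426,000 − ₹54,000 = ₹372,000
  ₹372,000 × 23% = ₹85,560

₹85,560 ≤ ₹101,250, so no add-on is due.

₹0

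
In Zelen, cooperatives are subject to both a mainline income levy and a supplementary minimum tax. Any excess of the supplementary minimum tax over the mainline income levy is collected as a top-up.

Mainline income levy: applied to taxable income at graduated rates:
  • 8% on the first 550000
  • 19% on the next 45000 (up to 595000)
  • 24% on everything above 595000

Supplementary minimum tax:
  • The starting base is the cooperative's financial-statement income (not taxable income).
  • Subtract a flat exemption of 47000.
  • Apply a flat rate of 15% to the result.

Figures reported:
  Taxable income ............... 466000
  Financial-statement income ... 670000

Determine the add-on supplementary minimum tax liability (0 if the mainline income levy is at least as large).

Supplementary minimum tax:
  Base (financial-statement income): 670000
  Less exemption 47000 → base 623000
  623000 × 15% = 93450

Mainline income levy:
  466000 × 8% = 37280

Excess of supplementary minimum tax over mainline income levy: 93450 − 37280 = 56170.

56170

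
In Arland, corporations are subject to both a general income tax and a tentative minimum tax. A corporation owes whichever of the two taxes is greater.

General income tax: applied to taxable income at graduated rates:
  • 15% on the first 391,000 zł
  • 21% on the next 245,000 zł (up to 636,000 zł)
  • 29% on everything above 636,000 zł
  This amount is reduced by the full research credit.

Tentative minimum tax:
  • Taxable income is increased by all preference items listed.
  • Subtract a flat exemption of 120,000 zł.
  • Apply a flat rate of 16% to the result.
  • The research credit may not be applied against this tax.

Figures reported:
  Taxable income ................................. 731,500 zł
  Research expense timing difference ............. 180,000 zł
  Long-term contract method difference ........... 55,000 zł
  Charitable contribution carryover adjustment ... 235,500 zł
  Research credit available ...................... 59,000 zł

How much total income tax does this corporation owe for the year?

173,120 zł

General income tax:
  391,000 zł × 15% = 58,650 zł
  245,000 zł × 21% = 51,450 zł
  95,500 zł × 29% = 27,695 zł
  → 137,795 zł
  Less research credit 59,000 zł → 78,795 zł

Tentative minimum tax:
  Adjusted income: 731,500 zł + 180,000 zł + 55,000 zł + 235,500 zł = 1,202,000 zł
  Less exemption 120,000 zł → base 1,082,000 zł
  1,082,000 zł × 16% = 173,120 zł

173,120 zł > 78,795 zł, so the tentative minimum tax is the binding amount.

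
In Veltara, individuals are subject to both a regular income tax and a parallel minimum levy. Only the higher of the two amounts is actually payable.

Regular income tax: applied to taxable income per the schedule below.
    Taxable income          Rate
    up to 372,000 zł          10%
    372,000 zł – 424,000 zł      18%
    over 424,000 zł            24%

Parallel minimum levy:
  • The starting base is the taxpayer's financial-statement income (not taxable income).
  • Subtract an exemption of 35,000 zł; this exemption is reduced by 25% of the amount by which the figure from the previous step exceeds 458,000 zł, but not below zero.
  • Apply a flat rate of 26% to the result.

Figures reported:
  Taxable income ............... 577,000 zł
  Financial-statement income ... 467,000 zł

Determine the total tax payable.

112,905 zł

Regular income tax:
  372,000 zł × 10% = 37,200 zł
  52,000 zł × 18% = 9,360 zł
  153,000 zł × 24% = 36,720 zł
  → 83,280 zł

Parallel minimum levy:
  Base (financial-statement income): 467,000 zł
  Exemption: 35,000 zł − 25% × (467,000 zł − 458,000 zł) = 35,000 zł − 2,250 zł = 32,750 zł
  Base: 467,000 zł − 32,750 zł = 434,250 zł
  434,250 zł × 26% = 112,905 zł

112,905 zł > 83,280 zł, so the parallel minimum levy is the binding amount.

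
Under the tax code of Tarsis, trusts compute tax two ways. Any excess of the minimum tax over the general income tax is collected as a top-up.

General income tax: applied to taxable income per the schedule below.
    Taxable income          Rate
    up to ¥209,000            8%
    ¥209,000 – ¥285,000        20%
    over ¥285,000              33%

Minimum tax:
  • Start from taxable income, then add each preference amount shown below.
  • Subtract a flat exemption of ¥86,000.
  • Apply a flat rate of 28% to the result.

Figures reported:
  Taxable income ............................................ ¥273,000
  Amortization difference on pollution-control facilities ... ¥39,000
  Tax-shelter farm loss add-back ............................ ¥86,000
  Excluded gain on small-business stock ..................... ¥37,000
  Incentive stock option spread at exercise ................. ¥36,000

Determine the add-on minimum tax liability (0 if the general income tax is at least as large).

Minimum tax:
  Adjusted income: ¥273,000 + ¥39,000 + ¥86,000 + ¥37,000 + ¥36,000 = ¥471,000
  Less exemption ¥86,000 → base ¥385,000
  ¥385,000 × 28% = ¥107,800

General income tax:
  ¥209,000 × 8% = ¥16,720
  ¥64,000 × 20% = ¥12,800
  → ¥29,520

Excess of minimum tax over general income tax: ¥107,800 − ¥29,520 = ¥78,280.

¥78,280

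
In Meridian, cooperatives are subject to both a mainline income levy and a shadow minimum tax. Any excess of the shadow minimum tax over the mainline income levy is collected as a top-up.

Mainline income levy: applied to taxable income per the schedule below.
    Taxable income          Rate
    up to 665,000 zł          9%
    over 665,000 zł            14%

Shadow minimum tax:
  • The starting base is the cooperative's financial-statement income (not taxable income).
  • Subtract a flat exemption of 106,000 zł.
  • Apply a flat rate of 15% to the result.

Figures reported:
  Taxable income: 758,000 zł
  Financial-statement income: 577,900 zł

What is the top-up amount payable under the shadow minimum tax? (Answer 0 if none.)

0 zł

Shadow minimum tax:
  Base (financial-statement income): 577,900 zł
  Less exemption 106,000 zł → base 471,900 zł
  471,900 zł × 15% = 70,785 zł

Mainline income levy:
  665,000 zł × 9% = 59,850 zł
  93,000 zł × 14% = 13,020 zł
  → 72,870 zł

70,785 zł ≤ 72,870 zł, so no add-on is due.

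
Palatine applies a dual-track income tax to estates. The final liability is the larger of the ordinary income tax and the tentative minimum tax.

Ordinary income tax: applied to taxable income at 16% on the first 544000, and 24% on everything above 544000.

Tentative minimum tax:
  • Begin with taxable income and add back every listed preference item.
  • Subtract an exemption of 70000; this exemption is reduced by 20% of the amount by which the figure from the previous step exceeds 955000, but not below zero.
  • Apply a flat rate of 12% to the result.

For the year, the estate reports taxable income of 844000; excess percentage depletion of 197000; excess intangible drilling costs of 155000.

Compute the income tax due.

Ordinary income tax:
  544000 × 16% = 87040
  300000 × 24% = 72000
  → 159040

Tentative minimum tax:
  Adjusted income: 844000 + 197000 + 155000 = 1196000
  Exemption: 70000 − 20% × (1196000 − 955000) = 70000 − 48200 = 21800
  Base: 1196000 − 21800 = 1174200
  1174200 × 12% = 140904

159040 > 140904, so the ordinary income tax governs.

159040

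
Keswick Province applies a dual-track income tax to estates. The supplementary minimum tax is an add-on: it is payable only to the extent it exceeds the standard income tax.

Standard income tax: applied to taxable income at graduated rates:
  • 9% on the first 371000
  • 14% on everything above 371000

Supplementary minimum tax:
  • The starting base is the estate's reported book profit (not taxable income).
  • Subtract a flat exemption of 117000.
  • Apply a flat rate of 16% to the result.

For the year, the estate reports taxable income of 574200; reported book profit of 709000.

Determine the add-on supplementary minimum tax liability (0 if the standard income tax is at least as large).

Supplementary minimum tax:
  Base (reported book profit): 709000
  Less exemption 117000 → base 592000
  592000 × 16% = 94720

Standard income tax:
  371000 × 9% = 33390
  203200 × 14% = 28448
  → 61838

Excess of supplementary minimum tax over standard income tax: 94720 − 61838 = 32882.

32882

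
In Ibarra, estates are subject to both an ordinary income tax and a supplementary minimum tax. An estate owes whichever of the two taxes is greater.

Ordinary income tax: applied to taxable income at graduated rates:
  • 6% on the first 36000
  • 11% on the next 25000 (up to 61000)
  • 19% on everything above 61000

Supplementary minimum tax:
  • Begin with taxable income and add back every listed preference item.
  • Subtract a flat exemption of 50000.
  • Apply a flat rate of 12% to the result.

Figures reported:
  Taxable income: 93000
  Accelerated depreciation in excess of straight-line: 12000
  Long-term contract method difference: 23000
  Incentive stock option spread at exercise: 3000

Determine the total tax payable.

10990

Supplementary minimum tax:
  Adjusted income: 93000 + 12000 + 23000 + 3000 = 131000
  Less exemption 50000 → base 81000
  81000 × 12% = 9720

Ordinary income tax:
  36000 × 6% = 2160
  25000 × 11% = 2750
  32000 × 19% = 6080
  → 10990

10990 > 9720, so the ordinary income tax governs.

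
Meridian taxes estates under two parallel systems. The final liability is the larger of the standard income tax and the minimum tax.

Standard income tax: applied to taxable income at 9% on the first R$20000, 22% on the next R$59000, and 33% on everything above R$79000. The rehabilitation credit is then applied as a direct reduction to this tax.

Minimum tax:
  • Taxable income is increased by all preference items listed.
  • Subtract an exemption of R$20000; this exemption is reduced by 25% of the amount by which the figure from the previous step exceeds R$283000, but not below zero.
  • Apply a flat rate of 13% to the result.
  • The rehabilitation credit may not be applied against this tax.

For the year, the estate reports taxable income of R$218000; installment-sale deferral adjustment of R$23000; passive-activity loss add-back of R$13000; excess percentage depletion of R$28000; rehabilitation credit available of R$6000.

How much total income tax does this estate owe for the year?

R$54650

Standard income tax:
  R$20000 × 9% = R$1800
  R$59000 × 22% = R$12980
  R$139000 × 33% = R$45870
  → R$60650
  Less rehabilitation credit R$6000 → R$54650

Minimum tax:
  Adjusted income: R$218000 + R$23000 + R$13000 + R$28000 = R$282000
  Exemption: R$282000 ≤ R$283000, so full R$20000 applies
  Base: R$282000 − R$20000 = R$262000
  R$262000 × 13% = R$34060

R$54650 > R$34060, so the standard income tax governs.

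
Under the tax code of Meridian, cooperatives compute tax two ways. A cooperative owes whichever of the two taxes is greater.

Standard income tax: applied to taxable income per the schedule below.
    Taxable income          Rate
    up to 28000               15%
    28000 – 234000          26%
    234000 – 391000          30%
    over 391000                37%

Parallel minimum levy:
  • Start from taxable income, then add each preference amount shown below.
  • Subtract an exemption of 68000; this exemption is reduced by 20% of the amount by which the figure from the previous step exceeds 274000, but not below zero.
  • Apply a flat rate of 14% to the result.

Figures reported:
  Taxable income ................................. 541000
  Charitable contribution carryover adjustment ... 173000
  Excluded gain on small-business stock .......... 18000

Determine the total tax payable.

160360

Standard income tax:
  28000 × 15% = 4200
  206000 × 26% = 53560
  157000 × 30% = 47100
  150000 × 37% = 55500
  → 160360

Parallel minimum levy:
  Adjusted income: 541000 + 173000 + 18000 = 732000
  Exemption: 20% × (732000 − 274000) = 91600 ≥ 68000, so the exemption is fully phased out
  Base: 732000 − 0 = 732000
  732000 × 14% = 102480

160360 > 102480, so the standard income tax governs.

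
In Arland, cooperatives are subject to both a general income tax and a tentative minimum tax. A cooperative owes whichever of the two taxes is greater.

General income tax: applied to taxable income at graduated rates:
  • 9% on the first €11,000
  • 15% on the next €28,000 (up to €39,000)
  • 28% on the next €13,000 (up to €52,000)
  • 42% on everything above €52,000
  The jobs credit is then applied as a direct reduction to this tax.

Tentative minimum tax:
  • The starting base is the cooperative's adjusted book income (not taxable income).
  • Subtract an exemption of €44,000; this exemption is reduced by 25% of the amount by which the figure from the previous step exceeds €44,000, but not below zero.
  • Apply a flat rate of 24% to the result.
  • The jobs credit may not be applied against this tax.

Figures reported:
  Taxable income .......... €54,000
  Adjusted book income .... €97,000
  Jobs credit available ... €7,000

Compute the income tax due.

€15,900

Tentative minimum tax:
  Base (adjusted book income): €97,000
  Exemption: €44,000 − 25% × (€97,000 − €44,000) = €44,000 − €13,250 = €30,750
  Base: €97,000 − €30,750 = €66,250
  €66,250 × 24% = €15,900

General income tax:
  €11,000 × 9% = €990
  €28,000 × 15% = €4,200
  €13,000 × 28% = €3,640
  €2,000 × 42% = €840
  → €9,670
  Less jobs credit €7,000 → €2,670

€15,900 > €2,670, so the tentative minimum tax is the binding amount.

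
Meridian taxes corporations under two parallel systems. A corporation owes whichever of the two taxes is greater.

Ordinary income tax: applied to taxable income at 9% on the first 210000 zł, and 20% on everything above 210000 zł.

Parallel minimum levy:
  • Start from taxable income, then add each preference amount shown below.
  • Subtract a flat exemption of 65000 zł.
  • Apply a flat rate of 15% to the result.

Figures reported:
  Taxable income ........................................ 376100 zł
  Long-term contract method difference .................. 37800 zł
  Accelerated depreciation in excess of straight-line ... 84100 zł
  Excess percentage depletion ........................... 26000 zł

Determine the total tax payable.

68850 zł

Parallel minimum levy:
  Adjusted income: 376100 zł + 37800 zł + 84100 zł + 26000 zł = 524000 zł
  Less exemption 65000 zł → base 459000 zł
  459000 zł × 15% = 68850 zł

Ordinary income tax:
  210000 zł × 9% = 18900 zł
  166100 zł × 20% = 33220 zł
  → 52120 zł

68850 zł > 52120 zł, so the parallel minimum levy is the binding amount.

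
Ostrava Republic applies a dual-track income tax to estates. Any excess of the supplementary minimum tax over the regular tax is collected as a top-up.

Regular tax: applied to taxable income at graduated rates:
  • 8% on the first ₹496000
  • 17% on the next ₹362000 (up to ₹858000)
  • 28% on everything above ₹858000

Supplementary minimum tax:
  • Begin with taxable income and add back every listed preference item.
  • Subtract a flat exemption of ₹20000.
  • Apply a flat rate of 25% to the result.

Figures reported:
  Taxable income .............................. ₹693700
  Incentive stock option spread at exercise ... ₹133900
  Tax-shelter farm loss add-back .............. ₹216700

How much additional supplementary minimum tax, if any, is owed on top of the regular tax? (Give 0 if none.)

₹182786

Supplementary minimum tax:
  Adjusted income: ₹693700 + ₹133900 + ₹216700 = ₹1044300
  Less exemption ₹20000 → base ₹1024300
  ₹1024300 × 25% = ₹256075

Regular tax:
  ₹496000 × 8% = ₹39680
  ₹197700 × 17% = ₹33609
  → ₹73289

Excess of supplementary minimum tax over regular tax: ₹256075 − ₹73289 = ₹182786.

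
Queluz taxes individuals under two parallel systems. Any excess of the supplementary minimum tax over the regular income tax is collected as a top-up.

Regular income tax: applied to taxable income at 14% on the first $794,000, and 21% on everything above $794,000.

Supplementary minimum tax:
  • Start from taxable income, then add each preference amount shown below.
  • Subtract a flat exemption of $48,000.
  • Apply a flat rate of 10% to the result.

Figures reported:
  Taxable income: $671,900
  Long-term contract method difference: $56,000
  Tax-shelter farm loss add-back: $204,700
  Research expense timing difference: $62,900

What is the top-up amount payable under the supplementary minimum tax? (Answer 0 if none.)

$684

Supplementary minimum tax:
  Adjusted income: $671,900 + $56,000 + $204,700 + $62,900 = $995,500
  Less exemption $48,000 → base $947,500
  $947,500 × 10% = $94,750

Regular income tax:
  $671,900 × 14% = $94,066

Excess of supplementary minimum tax over regular income tax: $94,750 − $94,066 = $684.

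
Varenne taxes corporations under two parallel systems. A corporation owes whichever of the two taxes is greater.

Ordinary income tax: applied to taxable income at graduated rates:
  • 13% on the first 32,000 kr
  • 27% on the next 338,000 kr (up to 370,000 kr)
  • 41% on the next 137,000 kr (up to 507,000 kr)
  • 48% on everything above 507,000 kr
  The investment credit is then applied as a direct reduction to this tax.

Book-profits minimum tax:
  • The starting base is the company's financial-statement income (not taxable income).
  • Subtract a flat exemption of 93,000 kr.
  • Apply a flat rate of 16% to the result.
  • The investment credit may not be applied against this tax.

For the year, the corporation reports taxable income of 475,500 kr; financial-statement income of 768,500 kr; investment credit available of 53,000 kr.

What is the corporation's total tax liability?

Ordinary income tax:
  32,000 kr × 13% = 4,160 kr
  338,000 kr × 27% = 91,260 kr
  105,500 kr × 41% = 43,255 kr
  → 138,675 kr
  Less investment credit 53,000 kr → 85,675 kr

Book-profits minimum tax:
  Base (financial-statement income): 768,500 kr
  Less exemption 93,000 kr → base 675,500 kr
  675,500 kr × 16% = 108,080 kr

108,080 kr > 85,675 kr, so the book-profits minimum tax is the binding amount.

108,080 kr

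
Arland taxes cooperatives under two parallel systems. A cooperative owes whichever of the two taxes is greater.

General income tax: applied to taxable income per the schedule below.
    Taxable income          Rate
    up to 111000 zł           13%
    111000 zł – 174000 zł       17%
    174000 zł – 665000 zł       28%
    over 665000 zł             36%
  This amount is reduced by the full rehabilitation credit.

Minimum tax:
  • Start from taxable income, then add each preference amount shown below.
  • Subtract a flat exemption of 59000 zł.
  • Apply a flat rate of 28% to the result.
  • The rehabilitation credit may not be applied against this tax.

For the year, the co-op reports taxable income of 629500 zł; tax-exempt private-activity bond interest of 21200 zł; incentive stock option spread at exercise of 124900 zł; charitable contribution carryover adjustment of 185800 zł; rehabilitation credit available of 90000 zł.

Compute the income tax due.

General income tax:
  111000 zł × 13% = 14430 zł
  63000 zł × 17% = 10710 zł
  455500 zł × 28% = 127540 zł
  → 152680 zł
  Less rehabilitation credit 90000 zł → 62680 zł

Minimum tax:
  Adjusted income: 629500 zł + 21200 zł + 124900 zł + 185800 zł = 961400 zł
  Less exemption 59000 zł → base 902400 zł
  902400 zł × 28% = 252672 zł

252672 zł > 62680 zł, so the minimum tax is the binding amount.

252672 zł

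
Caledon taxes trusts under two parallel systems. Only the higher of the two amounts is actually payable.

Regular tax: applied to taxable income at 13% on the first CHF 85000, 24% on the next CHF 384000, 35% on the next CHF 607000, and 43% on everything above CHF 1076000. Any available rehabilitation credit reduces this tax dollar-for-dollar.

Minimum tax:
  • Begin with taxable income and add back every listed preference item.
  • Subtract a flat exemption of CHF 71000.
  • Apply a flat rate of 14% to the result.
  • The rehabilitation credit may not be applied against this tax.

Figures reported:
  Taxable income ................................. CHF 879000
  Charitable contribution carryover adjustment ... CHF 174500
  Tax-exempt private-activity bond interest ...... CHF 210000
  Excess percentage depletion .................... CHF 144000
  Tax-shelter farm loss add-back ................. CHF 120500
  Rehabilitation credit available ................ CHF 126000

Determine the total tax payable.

Regular tax:
  CHF 85000 × 13% = CHF 11050
  CHF 384000 × 24% = CHF 92160
  CHF 410000 × 35% = CHF 143500
  → CHF 246710
  Less rehabilitation credit CHF 126000 → CHF 120710

Minimum tax:
  Adjusted income: CHF 879000 + CHF 174500 + CHF 210000 + CHF 144000 + CHF 120500 = CHF 1528000
  Less exemption CHF 71000 → base CHF 1457000
  CHF 1457000 × 14% = CHF 203980

CHF 203980 > CHF 120710, so the minimum tax is the binding amount.

CHF 203980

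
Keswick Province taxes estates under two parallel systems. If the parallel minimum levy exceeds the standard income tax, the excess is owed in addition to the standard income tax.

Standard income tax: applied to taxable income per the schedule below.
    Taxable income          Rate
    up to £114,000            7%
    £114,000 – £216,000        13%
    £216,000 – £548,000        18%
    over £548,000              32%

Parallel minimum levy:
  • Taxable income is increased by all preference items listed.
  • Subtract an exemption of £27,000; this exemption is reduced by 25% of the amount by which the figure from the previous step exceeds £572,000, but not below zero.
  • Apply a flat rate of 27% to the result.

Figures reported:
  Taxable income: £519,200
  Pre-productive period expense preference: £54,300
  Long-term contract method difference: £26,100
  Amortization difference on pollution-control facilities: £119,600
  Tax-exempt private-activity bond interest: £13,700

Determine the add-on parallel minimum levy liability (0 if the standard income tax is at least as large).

£122,067

Standard income tax:
  £114,000 × 7% = £7,980
  £102,000 × 13% = £13,260
  £303,200 × 18% = £54,576
  → £75,816

Parallel minimum levy:
  Adjusted income: £519,200 + £54,300 + £26,100 + £119,600 + £13,700 = £732,900
  Exemption: 25% × (£732,900 − £572,000) = £40,225 ≥ £27,000, so the exemption is fully phased out
  Base: £732,900 − £0 = £732,900
  £732,900 × 27% = £197,883

Excess of parallel minimum levy over standard income tax: £197,883 − £75,816 = £122,067.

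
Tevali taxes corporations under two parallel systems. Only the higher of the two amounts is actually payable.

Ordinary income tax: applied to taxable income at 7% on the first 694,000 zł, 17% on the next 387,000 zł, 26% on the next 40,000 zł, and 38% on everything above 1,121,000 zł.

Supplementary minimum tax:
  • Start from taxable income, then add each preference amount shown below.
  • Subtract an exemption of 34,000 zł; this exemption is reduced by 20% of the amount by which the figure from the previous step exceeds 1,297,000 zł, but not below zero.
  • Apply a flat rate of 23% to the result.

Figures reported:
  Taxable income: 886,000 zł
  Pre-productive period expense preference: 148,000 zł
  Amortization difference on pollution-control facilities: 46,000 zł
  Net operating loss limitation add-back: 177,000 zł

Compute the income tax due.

Supplementary minimum tax:
  Adjusted income: 886,000 zł + 148,000 zł + 46,000 zł + 177,000 zł = 1,257,000 zł
  Exemption: 1,257,000 zł ≤ 1,297,000 zł, so full 34,000 zł applies
  Base: 1,257,000 zł − 34,000 zł = 1,223,000 zł
  1,223,000 zł × 23% = 281,290 zł

Ordinary income tax:
  694,000 zł × 7% = 48,580 zł
  192,000 zł × 17% = 32,640 zł
  → 81,220 zł

281,290 zł > 81,220 zł, so the supplementary minimum tax is the binding amount.

281,290 zł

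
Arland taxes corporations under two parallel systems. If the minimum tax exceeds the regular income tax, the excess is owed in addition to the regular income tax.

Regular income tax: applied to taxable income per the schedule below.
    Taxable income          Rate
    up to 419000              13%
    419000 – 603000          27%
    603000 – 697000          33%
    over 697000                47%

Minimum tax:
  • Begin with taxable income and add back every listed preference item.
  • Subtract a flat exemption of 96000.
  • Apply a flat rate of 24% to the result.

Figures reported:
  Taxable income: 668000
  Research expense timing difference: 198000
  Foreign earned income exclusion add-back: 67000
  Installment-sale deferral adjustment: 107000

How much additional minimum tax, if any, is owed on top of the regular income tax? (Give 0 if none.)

100960

Regular income tax:
  419000 × 13% = 54470
  184000 × 27% = 49680
  65000 × 33% = 21450
  → 125600

Minimum tax:
  Adjusted income: 668000 + 198000 + 67000 + 107000 = 1040000
  Less exemption 96000 → base 944000
  944000 × 24% = 226560

Excess of minimum tax over regular income tax: 226560 − 125600 = 100960.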